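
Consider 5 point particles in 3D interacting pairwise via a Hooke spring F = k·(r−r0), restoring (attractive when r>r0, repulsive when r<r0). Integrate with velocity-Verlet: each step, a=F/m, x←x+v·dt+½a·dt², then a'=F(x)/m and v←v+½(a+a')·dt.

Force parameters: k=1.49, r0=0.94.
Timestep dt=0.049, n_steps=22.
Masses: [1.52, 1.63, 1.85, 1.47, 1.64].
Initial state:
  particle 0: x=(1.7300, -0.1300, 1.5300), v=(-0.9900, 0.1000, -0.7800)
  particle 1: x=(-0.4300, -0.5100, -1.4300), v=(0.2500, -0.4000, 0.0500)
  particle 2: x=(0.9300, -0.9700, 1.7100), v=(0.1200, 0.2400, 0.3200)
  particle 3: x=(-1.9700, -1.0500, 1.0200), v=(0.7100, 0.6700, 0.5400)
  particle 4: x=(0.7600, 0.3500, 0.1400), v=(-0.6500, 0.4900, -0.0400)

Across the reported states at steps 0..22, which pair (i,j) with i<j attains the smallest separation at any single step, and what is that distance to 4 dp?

pair (1,2), distance 0.4107

step 0: x0=(1.7300, -0.1300, 1.5300) x1=(-0.4300, -0.5100, -1.4300) x2=(0.9300, -0.9700, 1.7100) x3=(-1.9700, -1.0500, 1.0200) x4=(0.7600, 0.3500, 0.1400)
step 1: x0=(1.6756, -0.1262, 1.4880) x1=(-0.4153, -0.5295, -1.4198) x2=(0.9331, -0.9571, 1.7222) x3=(-1.9258, -1.0146, 1.0447) x4=(0.7259, 0.3714, 0.1394)
step 2: x0=(1.6099, -0.1244, 1.4388) x1=(-0.3959, -0.5487, -1.3943) x2=(0.9305, -0.9420, 1.7272) x3=(-1.8632, -0.9743, 1.0658) x4=(0.6876, 0.3875, 0.1415)
step 3: x0=(1.5335, -0.1247, 1.3829) x1=(-0.3721, -0.5673, -1.3538) x2=(0.9224, -0.9248, 1.7253) x3=(-1.7832, -0.9295, 1.0829) x4=(0.6453, 0.3983, 0.1463)
step 4: x0=(1.4472, -0.1267, 1.3207) x1=(-0.3440, -0.5852, -1.2987) x2=(0.9089, -0.9054, 1.7166) x3=(-1.6866, -0.8805, 1.0962) x4=(0.5993, 0.4040, 0.1537)
step 5: x0=(1.3517, -0.1305, 1.2528) x1=(-0.3121, -0.6021, -1.2297) x2=(0.8901, -0.8841, 1.7012) x3=(-1.5747, -0.8276, 1.1054) x4=(0.5500, 0.4046, 0.1636)
step 6: x0=(1.2482, -0.1357, 1.1797) x1=(-0.2766, -0.6180, -1.1475) x2=(0.8664, -0.8610, 1.6794) x3=(-1.4488, -0.7714, 1.1107) x4=(0.4978, 0.4005, 0.1759)
step 7: x0=(1.1374, -0.1424, 1.1022) x1=(-0.2380, -0.6326, -1.0531) x2=(0.8381, -0.8361, 1.6516) x3=(-1.3105, -0.7123, 1.1120) x4=(0.4431, 0.3919, 0.1905)
step 8: x0=(1.0206, -0.1503, 1.0209) x1=(-0.1965, -0.6459, -0.9475) x2=(0.8056, -0.8095, 1.6182) x3=(-1.1613, -0.6508, 1.1095) x4=(0.3863, 0.3792, 0.2072)
step 9: x0=(0.8988, -0.1594, 0.9365) x1=(-0.1527, -0.6578, -0.8318) x2=(0.7693, -0.7815, 1.5797) x3=(-1.0030, -0.5875, 1.1035) x4=(0.3278, 0.3627, 0.2258)
step 10: x0=(0.7732, -0.1694, 0.8498) x1=(-0.1069, -0.6684, -0.7073) x2=(0.7298, -0.7521, 1.5365) x3=(-0.8374, -0.5227, 1.0941) x4=(0.2681, 0.3431, 0.2460)
step 11: x0=(0.6449, -0.1803, 0.7615) x1=(-0.0596, -0.6775, -0.5753) x2=(0.6876, -0.7214, 1.4892) x3=(-0.6664, -0.4572, 1.0818) x4=(0.2076, 0.3207, 0.2675)
step 12: x0=(0.5151, -0.1920, 0.6722) x1=(-0.0112, -0.6854, -0.4373) x2=(0.6433, -0.6897, 1.4384) x3=(-0.4919, -0.3912, 1.0670) x4=(0.1465, 0.2963, 0.2902)
step 13: x0=(0.3848, -0.2044, 0.5825) x1=(0.0379, -0.6922, -0.2947) x2=(0.5974, -0.6571, 1.3846) x3=(-0.3155, -0.3253, 1.0503) x4=(0.0853, 0.2705, 0.3136)
step 14: x0=(0.2550, -0.2175, 0.4928) x1=(0.0875, -0.6982, -0.1488) x2=(0.5504, -0.6238, 1.3284) x3=(-0.1387, -0.2596, 1.0326) x4=(0.0240, 0.2439, 0.3376)
step 15: x0=(0.1260, -0.2312, 0.4031) x1=(0.1372, -0.7038, -0.0011) x2=(0.5029, -0.5901, 1.2705) x3=(0.0376, -0.1943, 1.0146) x4=(-0.0372, 0.2174, 0.3617)
step 16: x0=(-0.0024, -0.2455, 0.3135) x1=(0.1872, -0.7096, 0.1474) x2=(0.4553, -0.5562, 1.2115) x3=(0.2134, -0.1289, 0.9970) x4=(-0.0984, 0.1913, 0.3860)
step 17: x0=(-0.1310, -0.2603, 0.2237) x1=(0.2375, -0.7159, 0.2962) x2=(0.4075, -0.5226, 1.1518) x3=(0.3891, -0.0630, 0.9797) x4=(-0.1597, 0.1659, 0.4106)
step 18: x0=(-0.2598, -0.2754, 0.1336) x1=(0.2882, -0.7227, 0.4450) x2=(0.3594, -0.4894, 1.0921) x3=(0.5650, 0.0038, 0.9622) x4=(-0.2210, 0.1412, 0.4357)
step 19: x0=(-0.3883, -0.2912, 0.0437) x1=(0.3391, -0.7298, 0.5934) x2=(0.3108, -0.4565, 1.0324) x3=(0.7407, 0.0714, 0.9441) x4=(-0.2819, 0.1169, 0.4616)
step 20: x0=(-0.5155, -0.3073, -0.0453) x1=(0.3899, -0.7371, 0.7409) x2=(0.2613, -0.4234, 0.9730) x3=(0.9154, 0.1391, 0.9248) x4=(-0.3420, 0.0929, 0.4883)
step 21: x0=(-0.6401, -0.3236, -0.1327) x1=(0.4402, -0.7445, 0.8873) x2=(0.2111, -0.3896, 0.9136) x3=(1.0875, 0.2061, 0.9040) x4=(-0.4010, 0.0689, 0.5157)
step 22: x0=(-0.7610, -0.3398, -0.2172) x1=(0.4901, -0.7517, 1.0326) x2=(0.1601, -0.3549, 0.8538) x3=(1.2554, 0.2717, 0.8815) x4=(-0.4583, 0.0448, 0.5439)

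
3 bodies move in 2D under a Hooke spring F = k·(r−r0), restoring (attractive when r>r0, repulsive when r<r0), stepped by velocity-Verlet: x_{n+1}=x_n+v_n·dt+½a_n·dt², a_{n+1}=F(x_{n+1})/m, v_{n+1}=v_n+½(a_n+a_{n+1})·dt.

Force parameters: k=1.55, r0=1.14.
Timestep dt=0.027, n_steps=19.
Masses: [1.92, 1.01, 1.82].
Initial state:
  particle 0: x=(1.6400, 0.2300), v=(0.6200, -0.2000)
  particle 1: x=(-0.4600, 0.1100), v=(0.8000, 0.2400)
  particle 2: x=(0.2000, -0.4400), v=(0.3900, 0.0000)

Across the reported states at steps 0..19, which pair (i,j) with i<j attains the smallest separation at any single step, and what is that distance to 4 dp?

step 0: x0=(1.6400, 0.2300) x1=(-0.4600, 0.1100) x2=(0.2000, -0.4400)
step 1: x0=(1.6563, 0.2245) x1=(-0.4380, 0.1166) x2=(0.2107, -0.4400)
step 2: x0=(1.6719, 0.2189) x1=(-0.4151, 0.1235) x2=(0.2218, -0.4400)
step 3: x0=(1.6866, 0.2132) x1=(-0.3915, 0.1306) x2=(0.2333, -0.4400)
step 4: x0=(1.7005, 0.2073) x1=(-0.3670, 0.1380) x2=(0.2452, -0.4400)
step 5: x0=(1.7137, 0.2013) x1=(-0.3417, 0.1457) x2=(0.2575, -0.4400)
step 6: x0=(1.7261, 0.1952) x1=(-0.3157, 0.1536) x2=(0.2702, -0.4401)
step 7: x0=(1.7376, 0.1889) x1=(-0.2889, 0.1618) x2=(0.2833, -0.4401)
step 8: x0=(1.7485, 0.1826) x1=(-0.2613, 0.1703) x2=(0.2967, -0.4402)
step 9: x0=(1.7586, 0.1761) x1=(-0.2330, 0.1790) x2=(0.3105, -0.4403)
step 10: x0=(1.7679, 0.1695) x1=(-0.2040, 0.1880) x2=(0.3247, -0.4405)
step 11: x0=(1.7765, 0.1629) x1=(-0.1742, 0.1972) x2=(0.3393, -0.4407)
step 12: x0=(1.7844, 0.1562) x1=(-0.1438, 0.2067) x2=(0.3543, -0.4410)
step 13: x0=(1.7917, 0.1493) x1=(-0.1128, 0.2165) x2=(0.3696, -0.4413)
step 14: x0=(1.7982, 0.1424) x1=(-0.0810, 0.2266) x2=(0.3852, -0.4417)
step 15: x0=(1.8042, 0.1355) x1=(-0.0487, 0.2369) x2=(0.4012, -0.4422)
step 16: x0=(1.8095, 0.1285) x1=(-0.0158, 0.2474) x2=(0.4175, -0.4427)
step 17: x0=(1.8141, 0.1214) x1=(0.0177, 0.2582) x2=(0.4342, -0.4434)
step 18: x0=(1.8183, 0.1142) x1=(0.0518, 0.2693) x2=(0.4511, -0.4441)
step 19: x0=(1.8218, 0.1071) x1=(0.0864, 0.2806) x2=(0.4683, -0.4449)

pair (1,2), distance 0.8146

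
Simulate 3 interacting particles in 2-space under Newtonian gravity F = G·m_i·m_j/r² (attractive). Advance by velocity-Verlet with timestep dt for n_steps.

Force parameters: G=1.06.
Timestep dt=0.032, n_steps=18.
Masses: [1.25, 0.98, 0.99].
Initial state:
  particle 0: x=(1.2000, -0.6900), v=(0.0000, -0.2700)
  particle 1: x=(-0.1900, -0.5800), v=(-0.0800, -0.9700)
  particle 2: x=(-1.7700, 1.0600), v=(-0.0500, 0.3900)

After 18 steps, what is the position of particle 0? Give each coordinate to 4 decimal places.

step 0: x0=(1.2000, -0.6900) x1=(-0.1900, -0.5800) x2=(-1.7700, 1.0600)
step 1: x0=(1.1997, -0.6986) x1=(-0.1923, -0.6110) x2=(-1.7715, 1.0724)
step 2: x0=(1.1988, -0.7071) x1=(-0.1940, -0.6419) x2=(-1.7727, 1.0846)
step 3: x0=(1.1972, -0.7156) x1=(-0.1952, -0.6727) x2=(-1.7737, 1.0965)
step 4: x0=(1.1950, -0.7239) x1=(-0.1958, -0.7033) x2=(-1.7745, 1.1083)
step 5: x0=(1.1922, -0.7323) x1=(-0.1958, -0.7338) x2=(-1.7751, 1.1199)
step 6: x0=(1.1888, -0.7405) x1=(-0.1952, -0.7642) x2=(-1.7755, 1.1312)
step 7: x0=(1.1847, -0.7488) x1=(-0.1940, -0.7945) x2=(-1.7757, 1.1424)
step 8: x0=(1.1800, -0.7570) x1=(-0.1922, -0.8246) x2=(-1.7756, 1.1534)
step 9: x0=(1.1747, -0.7652) x1=(-0.1899, -0.8545) x2=(-1.7754, 1.1642)
step 10: x0=(1.1687, -0.7734) x1=(-0.1868, -0.8842) x2=(-1.7750, 1.1749)
step 11: x0=(1.1621, -0.7816) x1=(-0.1832, -0.9138) x2=(-1.7744, 1.1853)
step 12: x0=(1.1548, -0.7898) x1=(-0.1789, -0.9431) x2=(-1.7736, 1.1955)
step 13: x0=(1.1469, -0.7980) x1=(-0.1740, -0.9723) x2=(-1.7726, 1.2056)
step 14: x0=(1.1383, -0.8062) x1=(-0.1683, -1.0012) x2=(-1.7714, 1.2155)
step 15: x0=(1.1291, -0.8145) x1=(-0.1620, -1.0299) x2=(-1.7701, 1.2252)
step 16: x0=(1.1191, -0.8228) x1=(-0.1550, -1.0584) x2=(-1.7686, 1.2348)
step 17: x0=(1.1085, -0.8312) x1=(-0.1473, -1.0866) x2=(-1.7670, 1.2441)
step 18: x0=(1.0972, -0.8397) x1=(-0.1389, -1.1145) x2=(-1.7652, 1.2533)

(1.0972, -0.8397)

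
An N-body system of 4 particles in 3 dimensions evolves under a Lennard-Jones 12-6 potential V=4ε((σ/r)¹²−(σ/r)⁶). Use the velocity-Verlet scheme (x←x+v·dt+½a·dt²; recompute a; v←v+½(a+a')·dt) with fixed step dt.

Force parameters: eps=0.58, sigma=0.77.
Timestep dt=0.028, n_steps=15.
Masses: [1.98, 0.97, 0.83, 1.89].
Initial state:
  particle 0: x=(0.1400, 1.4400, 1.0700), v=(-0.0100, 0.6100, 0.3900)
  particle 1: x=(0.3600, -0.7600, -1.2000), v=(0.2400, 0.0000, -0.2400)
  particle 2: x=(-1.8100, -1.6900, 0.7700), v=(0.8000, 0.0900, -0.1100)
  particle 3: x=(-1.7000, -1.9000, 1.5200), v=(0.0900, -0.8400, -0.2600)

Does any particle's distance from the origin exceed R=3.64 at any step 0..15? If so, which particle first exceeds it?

no

step 0: x0=(0.1400, 1.4400, 1.0700) x1=(0.3600, -0.7600, -1.2000) x2=(-1.8100, -1.6900, 0.7700) x3=(-1.7000, -1.9000, 1.5200)
step 1: x0=(0.1397, 1.4571, 1.0809) x1=(0.3667, -0.7600, -1.2067) x2=(-1.7884, -1.6860, 0.7616) x3=(-1.6971, -1.9242, 1.5151)
step 2: x0=(0.1394, 1.4742, 1.0918) x1=(0.3734, -0.7600, -1.2134) x2=(-1.7678, -1.6793, 0.7449) x3=(-1.6938, -1.9495, 1.5138)
step 3: x0=(0.1392, 1.4912, 1.1028) x1=(0.3802, -0.7600, -1.2202) x2=(-1.7475, -1.6713, 0.7241) x3=(-1.6904, -1.9755, 1.5143)
step 4: x0=(0.1389, 1.5083, 1.1137) x1=(0.3869, -0.7600, -1.2269) x2=(-1.7274, -1.6628, 0.7024) x3=(-1.6868, -2.0016, 1.5152)
step 5: x0=(0.1386, 1.5254, 1.1246) x1=(0.3936, -0.7600, -1.2336) x2=(-1.7072, -1.6547, 0.6813) x3=(-1.6834, -2.0276, 1.5158)
step 6: x0=(0.1383, 1.5425, 1.1355) x1=(0.4003, -0.7600, -1.2403) x2=(-1.6870, -1.6472, 0.6616) x3=(-1.6799, -2.0533, 1.5158)
step 7: x0=(0.1380, 1.5596, 1.1464) x1=(0.4070, -0.7600, -1.2470) x2=(-1.6667, -1.6403, 0.6434) x3=(-1.6764, -2.0787, 1.5151)
step 8: x0=(0.1378, 1.5766, 1.1574) x1=(0.4137, -0.7600, -1.2537) x2=(-1.6465, -1.6343, 0.6268) x3=(-1.6729, -2.1038, 1.5138)
step 9: x0=(0.1375, 1.5937, 1.1683) x1=(0.4204, -0.7600, -1.2604) x2=(-1.6263, -1.6289, 0.6115) x3=(-1.6694, -2.1285, 1.5119)
step 10: x0=(0.1372, 1.6108, 1.1792) x1=(0.4272, -0.7600, -1.2671) x2=(-1.6062, -1.6243, 0.5975) x3=(-1.6659, -2.1530, 1.5094)
step 11: x0=(0.1369, 1.6279, 1.1901) x1=(0.4339, -0.7600, -1.2738) x2=(-1.5861, -1.6203, 0.5846) x3=(-1.6624, -2.1771, 1.5064)
step 12: x0=(0.1366, 1.6449, 1.2010) x1=(0.4406, -0.7600, -1.2805) x2=(-1.5661, -1.6170, 0.5727) x3=(-1.6588, -2.2010, 1.5030)
step 13: x0=(0.1364, 1.6620, 1.2119) x1=(0.4473, -0.7600, -1.2872) x2=(-1.5463, -1.6142, 0.5617) x3=(-1.6551, -2.2246, 1.4992)
step 14: x0=(0.1361, 1.6791, 1.2229) x1=(0.4540, -0.7600, -1.2939) x2=(-1.5265, -1.6119, 0.5516) x3=(-1.6515, -2.2480, 1.4950)
step 15: x0=(0.1358, 1.6962, 1.2338) x1=(0.4607, -0.7600, -1.3007) x2=(-1.5068, -1.6101, 0.5421) x3=(-1.6477, -2.2712, 1.4905)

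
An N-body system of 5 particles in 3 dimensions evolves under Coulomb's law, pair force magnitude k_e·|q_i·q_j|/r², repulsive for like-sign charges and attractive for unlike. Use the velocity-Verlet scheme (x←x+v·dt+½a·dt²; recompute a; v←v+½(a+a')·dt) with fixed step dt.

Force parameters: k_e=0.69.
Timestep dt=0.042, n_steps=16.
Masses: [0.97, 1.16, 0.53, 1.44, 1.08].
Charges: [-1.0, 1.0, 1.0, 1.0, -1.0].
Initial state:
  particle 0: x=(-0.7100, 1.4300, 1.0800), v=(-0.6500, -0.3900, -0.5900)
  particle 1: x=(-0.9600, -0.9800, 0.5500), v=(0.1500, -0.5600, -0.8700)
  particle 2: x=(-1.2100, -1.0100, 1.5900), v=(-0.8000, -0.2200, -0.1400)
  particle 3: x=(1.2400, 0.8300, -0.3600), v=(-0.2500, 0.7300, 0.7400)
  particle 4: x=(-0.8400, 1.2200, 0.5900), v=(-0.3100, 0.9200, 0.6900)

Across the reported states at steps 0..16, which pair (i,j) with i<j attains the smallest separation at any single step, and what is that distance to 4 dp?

step 0: x0=(-0.7100, 1.4300, 1.0800) x1=(-0.9600, -0.9800, 0.5500) x2=(-1.2100, -1.0100, 1.5900) x3=(1.2400, 0.8300, -0.3600) x4=(-0.8400, 1.2200, 0.5900)
step 1: x0=(-0.7368, 1.4142, 1.0570) x1=(-0.9536, -1.0034, 0.5131) x2=(-1.2438, -1.0190, 1.5850) x3=(1.2294, 0.8607, -0.3289) x4=(-0.8534, 1.2577, 0.6173)
step 2: x0=(-0.7621, 1.3997, 1.0389) x1=(-0.9471, -1.0264, 0.4754) x2=(-1.2781, -1.0274, 1.5817) x3=(1.2187, 0.8916, -0.2977) x4=(-0.8678, 1.2934, 0.6401)
step 3: x0=(-0.7856, 1.3866, 1.0271) x1=(-0.9404, -1.0492, 0.4370) x2=(-1.3129, -1.0352, 1.5800) x3=(1.2079, 0.9227, -0.2664) x4=(-0.8836, 1.3272, 0.6571)
step 4: x0=(-0.8069, 1.3743, 1.0232) x1=(-0.9335, -1.0717, 0.3980) x2=(-1.3482, -1.0425, 1.5796) x3=(1.1969, 0.9538, -0.2350) x4=(-0.9012, 1.3594, 0.6669)
step 5: x0=(-0.8256, 1.3619, 1.0280) x1=(-0.9265, -1.0939, 0.3585) x2=(-1.3839, -1.0491, 1.5805) x3=(1.1857, 0.9852, -0.2036) x4=(-0.9207, 1.3909, 0.6686)
step 6: x0=(-0.8420, 1.3485, 1.0415) x1=(-0.9194, -1.1160, 0.3185) x2=(-1.4201, -1.0552, 1.5825) x3=(1.1744, 1.0166, -0.1720) x4=(-0.9421, 1.4226, 0.6624)
step 7: x0=(-0.8562, 1.3332, 1.0623) x1=(-0.9121, -1.1378, 0.2781) x2=(-1.4567, -1.0606, 1.5856) x3=(1.1629, 1.0483, -0.1404) x4=(-0.9651, 1.4554, 0.6495)
step 8: x0=(-0.8687, 1.3157, 1.0889) x1=(-0.9047, -1.1594, 0.2372) x2=(-1.4937, -1.0655, 1.5896) x3=(1.1513, 1.0800, -0.1086) x4=(-0.9894, 1.4893, 0.6313)
step 9: x0=(-0.8799, 1.2962, 1.1198) x1=(-0.8972, -1.1809, 0.1960) x2=(-1.5311, -1.0698, 1.5945) x3=(1.1394, 1.1120, -0.0768) x4=(-1.0145, 1.5245, 0.6089)
step 10: x0=(-0.8901, 1.2747, 1.1540) x1=(-0.8896, -1.2022, 0.1545) x2=(-1.5689, -1.0734, 1.6002) x3=(1.1274, 1.1440, -0.0449) x4=(-1.0403, 1.5607, 0.5835)
step 11: x0=(-0.8995, 1.2517, 1.1905) x1=(-0.8818, -1.2234, 0.1127) x2=(-1.6070, -1.0765, 1.6065) x3=(1.1152, 1.1762, -0.0129) x4=(-1.0665, 1.5977, 0.5558)
step 12: x0=(-0.9082, 1.2272, 1.2289) x1=(-0.8740, -1.2444, 0.0706) x2=(-1.6454, -1.0790, 1.6135) x3=(1.1028, 1.2085, 0.0192) x4=(-1.0929, 1.6354, 0.5263)
step 13: x0=(-0.9164, 1.2015, 1.2686) x1=(-0.8662, -1.2653, 0.0284) x2=(-1.6840, -1.0809, 1.6211) x3=(1.0902, 1.2410, 0.0514) x4=(-1.1195, 1.6736, 0.4955)
step 14: x0=(-0.9241, 1.1747, 1.3094) x1=(-0.8582, -1.2860, -0.0141) x2=(-1.7230, -1.0823, 1.6293) x3=(1.0774, 1.2736, 0.0837) x4=(-1.1462, 1.7122, 0.4635)
step 15: x0=(-0.9314, 1.1469, 1.3510) x1=(-0.8502, -1.3067, -0.0568) x2=(-1.7621, -1.0830, 1.6379) x3=(1.0645, 1.3063, 0.1160) x4=(-1.1730, 1.7511, 0.4306)
step 16: x0=(-0.9384, 1.1183, 1.3932) x1=(-0.8421, -1.3272, -0.0997) x2=(-1.8015, -1.0832, 1.6470) x3=(1.0513, 1.3391, 0.1485) x4=(-1.1997, 1.7902, 0.3970)

pair (0,4), distance 0.3689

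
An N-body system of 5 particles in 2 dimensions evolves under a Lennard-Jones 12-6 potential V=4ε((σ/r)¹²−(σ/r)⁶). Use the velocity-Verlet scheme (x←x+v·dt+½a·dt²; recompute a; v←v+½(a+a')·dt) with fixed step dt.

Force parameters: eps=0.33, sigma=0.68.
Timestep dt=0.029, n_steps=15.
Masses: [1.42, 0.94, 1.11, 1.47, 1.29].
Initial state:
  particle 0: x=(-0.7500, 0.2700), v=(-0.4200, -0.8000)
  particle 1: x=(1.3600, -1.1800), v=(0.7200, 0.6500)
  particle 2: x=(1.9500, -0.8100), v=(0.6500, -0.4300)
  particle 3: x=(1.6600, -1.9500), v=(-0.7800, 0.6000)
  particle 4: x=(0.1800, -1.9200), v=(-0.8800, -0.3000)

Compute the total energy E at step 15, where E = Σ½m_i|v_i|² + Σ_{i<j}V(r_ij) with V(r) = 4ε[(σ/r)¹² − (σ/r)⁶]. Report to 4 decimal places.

2.1153

step 0: x0=(-0.7500, 0.2700) x1=(1.3600, -1.1800) x2=(1.9500, -0.8100) x3=(1.6600, -1.9500) x4=(0.1800, -1.9200)
step 1: x0=(-0.7622, 0.2468) x1=(1.3783, -1.1634) x2=(1.9711, -0.8211) x3=(1.6373, -1.9322) x4=(0.1545, -1.9287)
step 2: x0=(-0.7744, 0.2236) x1=(1.3889, -1.1522) x2=(1.9990, -0.8285) x3=(1.6144, -1.9138) x4=(0.1291, -1.9373)
step 3: x0=(-0.7865, 0.2004) x1=(1.3929, -1.1454) x2=(2.0324, -0.8331) x3=(1.5913, -1.8947) x4=(0.1037, -1.9460)
step 4: x0=(-0.7987, 0.1772) x1=(1.3934, -1.1407) x2=(2.0689, -0.8363) x3=(1.5683, -1.8753) x4=(0.0784, -1.9546)
step 5: x0=(-0.8109, 0.1540) x1=(1.3928, -1.1361) x2=(2.1061, -0.8394) x3=(1.5453, -1.8559) x4=(0.0532, -1.9632)
step 6: x0=(-0.8231, 0.1308) x1=(1.3921, -1.1300) x2=(2.1429, -0.8427) x3=(1.5226, -1.8373) x4=(0.0280, -1.9718)
step 7: x0=(-0.8352, 0.1076) x1=(1.3917, -1.1207) x2=(2.1790, -0.8465) x3=(1.5003, -1.8205) x4=(0.0028, -1.9804)
step 8: x0=(-0.8474, 0.0843) x1=(1.3915, -1.1066) x2=(2.2142, -0.8506) x3=(1.4784, -1.8065) x4=(-0.0223, -1.9890)
step 9: x0=(-0.8596, 0.0611) x1=(1.3917, -1.0874) x2=(2.2484, -0.8552) x3=(1.4570, -1.7954) x4=(-0.0474, -1.9975)
step 10: x0=(-0.8717, 0.0379) x1=(1.3924, -1.0639) x2=(2.2818, -0.8600) x3=(1.4359, -1.7869) x4=(-0.0724, -2.0061)
step 11: x0=(-0.8839, 0.0147) x1=(1.3938, -1.0377) x2=(2.3143, -0.8651) x3=(1.4149, -1.7798) x4=(-0.0974, -2.0146)
step 12: x0=(-0.8961, -0.0085) x1=(1.3960, -1.0104) x2=(2.3462, -0.8704) x3=(1.3939, -1.7734) x4=(-0.1224, -2.0231)
step 13: x0=(-0.9082, -0.0318) x1=(1.3988, -0.9830) x2=(2.3774, -0.8759) x3=(1.3730, -1.7669) x4=(-0.1473, -2.0316)
step 14: x0=(-0.9204, -0.0550) x1=(1.4022, -0.9561) x2=(2.4080, -0.8814) x3=(1.3521, -1.7600) x4=(-0.1722, -2.0401)
step 15: x0=(-0.9325, -0.0782) x1=(1.4061, -0.9300) x2=(2.4382, -0.8870) x3=(1.3312, -1.7526) x4=(-0.1971, -2.0486)
step 0 velocities: v0=(-0.4200, -0.8000) v1=(0.7200, 0.6500) v2=(0.6500, -0.4300) v3=(-0.7800, 0.6000) v4=(-0.8800, -0.3000)
step 0: KE=2.6283, PE=-0.5156, E=2.1127
step 15 velocities: v0=(-0.4192, -0.8011) v1=(0.1403, 0.8816) v2=(1.0315, -0.1948) v3=(-0.7177, 0.2687) v4=(-0.8577, -0.2925)
step 15: KE=2.5278, PE=-0.4125, E=2.1153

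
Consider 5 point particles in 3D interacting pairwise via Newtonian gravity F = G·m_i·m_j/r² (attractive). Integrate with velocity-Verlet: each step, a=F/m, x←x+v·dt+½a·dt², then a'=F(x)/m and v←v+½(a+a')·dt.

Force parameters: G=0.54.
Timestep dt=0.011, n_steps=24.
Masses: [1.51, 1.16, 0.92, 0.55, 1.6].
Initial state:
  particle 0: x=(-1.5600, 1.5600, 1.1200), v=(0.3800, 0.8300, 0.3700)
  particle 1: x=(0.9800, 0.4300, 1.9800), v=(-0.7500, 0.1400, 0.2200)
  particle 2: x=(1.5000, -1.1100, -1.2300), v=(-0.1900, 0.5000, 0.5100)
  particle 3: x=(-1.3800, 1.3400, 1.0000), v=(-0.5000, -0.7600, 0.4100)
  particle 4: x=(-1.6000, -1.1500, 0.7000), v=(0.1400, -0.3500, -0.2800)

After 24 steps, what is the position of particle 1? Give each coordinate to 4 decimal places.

(0.7757, 0.4669, 2.0341)

step 0: x0=(-1.5600, 1.5600, 1.1200) x1=(0.9800, 0.4300, 1.9800) x2=(1.5000, -1.1100, -1.2300) x3=(-1.3800, 1.3400, 1.0000) x4=(-1.6000, -1.1500, 0.7000)
step 1: x0=(-1.5557, 1.5690, 1.1240) x1=(0.9717, 0.4315, 1.9824) x2=(1.4979, -1.1045, -1.2244) x3=(-1.3858, 1.3320, 1.0047) x4=(-1.5985, -1.1538, 0.6969)
step 2: x0=(-1.5512, 1.5777, 1.1279) x1=(0.9635, 0.4331, 1.9848) x2=(1.4958, -1.0990, -1.2188) x3=(-1.3921, 1.3247, 1.0098) x4=(-1.5969, -1.1577, 0.6938)
step 3: x0=(-1.5465, 1.5861, 1.1316) x1=(0.9552, 0.4346, 1.9872) x2=(1.4937, -1.0935, -1.2131) x3=(-1.3989, 1.3182, 1.0152) x4=(-1.5953, -1.1615, 0.6908)
step 4: x0=(-1.5417, 1.5942, 1.1352) x1=(0.9468, 0.4362, 1.9896) x2=(1.4915, -1.0880, -1.2075) x3=(-1.4061, 1.3124, 1.0210) x4=(-1.5938, -1.1652, 0.6877)
step 5: x0=(-1.5367, 1.6020, 1.1387) x1=(0.9385, 0.4377, 1.9919) x2=(1.4894, -1.0824, -1.2018) x3=(-1.4136, 1.3073, 1.0271) x4=(-1.5922, -1.1690, 0.6846)
step 6: x0=(-1.5316, 1.6095, 1.1421) x1=(0.9301, 0.4392, 1.9943) x2=(1.4872, -1.0769, -1.1961) x3=(-1.4215, 1.3029, 1.0334) x4=(-1.5906, -1.1727, 0.6816)
step 7: x0=(-1.5264, 1.6168, 1.1454) x1=(0.9217, 0.4408, 1.9966) x2=(1.4851, -1.0714, -1.1904) x3=(-1.4296, 1.2993, 1.0401) x4=(-1.5890, -1.1764, 0.6785)
step 8: x0=(-1.5211, 1.6237, 1.1486) x1=(0.9133, 0.4423, 1.9989) x2=(1.4829, -1.0658, -1.1847) x3=(-1.4379, 1.2964, 1.0469) x4=(-1.5874, -1.1801, 0.6755)
step 9: x0=(-1.5157, 1.6304, 1.1517) x1=(0.9049, 0.4438, 2.0012) x2=(1.4807, -1.0603, -1.1790) x3=(-1.4464, 1.2942, 1.0540) x4=(-1.5857, -1.1838, 0.6724)
step 10: x0=(-1.5102, 1.6367, 1.1548) x1=(0.8964, 0.4454, 2.0035) x2=(1.4785, -1.0547, -1.1733) x3=(-1.4551, 1.2927, 1.0613) x4=(-1.5841, -1.1874, 0.6694)
step 11: x0=(-1.5047, 1.6428, 1.1577) x1=(0.8879, 0.4469, 2.0058) x2=(1.4763, -1.0491, -1.1675) x3=(-1.4638, 1.2920, 1.0688) x4=(-1.5825, -1.1910, 0.6663)
step 12: x0=(-1.4992, 1.6487, 1.1606) x1=(0.8794, 0.4485, 2.0081) x2=(1.4741, -1.0436, -1.1618) x3=(-1.4726, 1.2919, 1.0765) x4=(-1.5808, -1.1946, 0.6633)
step 13: x0=(-1.4936, 1.6542, 1.1635) x1=(0.8709, 0.4500, 2.0103) x2=(1.4718, -1.0380, -1.1560) x3=(-1.4815, 1.2925, 1.0844) x4=(-1.5791, -1.1982, 0.6602)
step 14: x0=(-1.4880, 1.6595, 1.1663) x1=(0.8624, 0.4515, 2.0126) x2=(1.4696, -1.0324, -1.1502) x3=(-1.4904, 1.2938, 1.0924) x4=(-1.5775, -1.2018, 0.6572)
step 15: x0=(-1.4824, 1.6644, 1.1690) x1=(0.8538, 0.4531, 2.0148) x2=(1.4673, -1.0268, -1.1444) x3=(-1.4992, 1.2957, 1.1005) x4=(-1.5758, -1.2053, 0.6542)
step 16: x0=(-1.4769, 1.6692, 1.1717) x1=(0.8452, 0.4546, 2.0170) x2=(1.4650, -1.0212, -1.1386) x3=(-1.5080, 1.2983, 1.1088) x4=(-1.5741, -1.2088, 0.6511)
step 17: x0=(-1.4713, 1.6736, 1.1743) x1=(0.8366, 0.4561, 2.0192) x2=(1.4627, -1.0156, -1.1328) x3=(-1.5168, 1.3016, 1.1172) x4=(-1.5724, -1.2123, 0.6481)
step 18: x0=(-1.4657, 1.6778, 1.1769) x1=(0.8280, 0.4577, 2.0214) x2=(1.4604, -1.0100, -1.1270) x3=(-1.5254, 1.3056, 1.1256) x4=(-1.5707, -1.2158, 0.6451)
step 19: x0=(-1.4602, 1.6818, 1.1795) x1=(0.8193, 0.4592, 2.0235) x2=(1.4581, -1.0044, -1.1211) x3=(-1.5340, 1.3101, 1.1342) x4=(-1.5689, -1.2193, 0.6421)
step 20: x0=(-1.4547, 1.6854, 1.1820) x1=(0.8107, 0.4608, 2.0257) x2=(1.4558, -0.9988, -1.1153) x3=(-1.5424, 1.3154, 1.1429) x4=(-1.5672, -1.2227, 0.6391)
step 21: x0=(-1.4492, 1.6889, 1.1846) x1=(0.8020, 0.4623, 2.0278) x2=(1.4535, -0.9932, -1.1094) x3=(-1.5506, 1.3212, 1.1516) x4=(-1.5654, -1.2261, 0.6360)
step 22: x0=(-1.4438, 1.6920, 1.1871) x1=(0.7933, 0.4638, 2.0299) x2=(1.4511, -0.9876, -1.1035) x3=(-1.5586, 1.3277, 1.1604) x4=(-1.5637, -1.2295, 0.6330)
step 23: x0=(-1.4385, 1.6949, 1.1895) x1=(0.7845, 0.4654, 2.0321) x2=(1.4487, -0.9819, -1.0976) x3=(-1.5664, 1.3348, 1.1692) x4=(-1.5619, -1.2329, 0.6300)
step 24: x0=(-1.4332, 1.6976, 1.1920) x1=(0.7757, 0.4669, 2.0341) x2=(1.4464, -0.9763, -1.0917) x3=(-1.5740, 1.3425, 1.1781) x4=(-1.5601, -1.2362, 0.6270)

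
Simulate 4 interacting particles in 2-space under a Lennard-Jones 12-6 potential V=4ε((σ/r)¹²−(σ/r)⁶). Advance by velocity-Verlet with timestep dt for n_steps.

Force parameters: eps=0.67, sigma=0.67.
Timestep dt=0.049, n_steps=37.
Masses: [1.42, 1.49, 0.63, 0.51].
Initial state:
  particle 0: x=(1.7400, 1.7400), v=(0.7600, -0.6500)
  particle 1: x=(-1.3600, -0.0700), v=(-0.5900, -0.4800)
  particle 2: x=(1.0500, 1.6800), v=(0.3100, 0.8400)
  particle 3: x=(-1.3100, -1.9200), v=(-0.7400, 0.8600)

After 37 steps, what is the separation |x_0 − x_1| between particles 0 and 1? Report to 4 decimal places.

4.9581

step 0: x0=(1.7400, 1.7400) x1=(-1.3600, -0.0700) x2=(1.0500, 1.6800) x3=(-1.3100, -1.9200)
step 1: x0=(1.7875, 1.7090) x1=(-1.3889, -0.0935) x2=(1.0421, 1.7192) x3=(-1.3463, -1.8778)
step 2: x0=(1.8360, 1.6781) x1=(-1.4178, -0.1171) x2=(1.0319, 1.7583) x3=(-1.3825, -1.8355)
step 3: x0=(1.8807, 1.6475) x1=(-1.4467, -0.1407) x2=(1.0302, 1.7967) x3=(-1.4188, -1.7931)
step 4: x0=(1.9216, 1.6175) x1=(-1.4756, -0.1644) x2=(1.0371, 1.8335) x3=(-1.4551, -1.7504)
step 5: x0=(1.9594, 1.5884) x1=(-1.5045, -0.1882) x2=(1.0511, 1.8686) x3=(-1.4913, -1.7075)
step 6: x0=(1.9946, 1.5600) x1=(-1.5334, -0.2121) x2=(1.0709, 1.9019) x3=(-1.5276, -1.6642)
step 7: x0=(2.0278, 1.5324) x1=(-1.5623, -0.2362) x2=(1.0952, 1.9335) x3=(-1.5639, -1.6204)
step 8: x0=(2.0592, 1.5055) x1=(-1.5912, -0.2605) x2=(1.1234, 1.9634) x3=(-1.6002, -1.5759)
step 9: x0=(2.0893, 1.4793) x1=(-1.6201, -0.2852) x2=(1.1548, 1.9918) x3=(-1.6364, -1.5305)
step 10: x0=(2.1181, 1.4538) x1=(-1.6490, -0.3103) x2=(1.1889, 2.0187) x3=(-1.6727, -1.4836)
step 11: x0=(2.1459, 1.4289) x1=(-1.6779, -0.3361) x2=(1.2254, 2.0442) x3=(-1.7089, -1.4347)
step 12: x0=(2.1728, 1.4046) x1=(-1.7069, -0.3630) x2=(1.2639, 2.0683) x3=(-1.7450, -1.3826)
step 13: x0=(2.1989, 1.3809) x1=(-1.7359, -0.3917) x2=(1.3041, 2.0911) x3=(-1.7809, -1.3256)
step 14: x0=(2.2243, 1.3577) x1=(-1.7651, -0.4230) x2=(1.3460, 2.1127) x3=(-1.8165, -1.2605)
step 15: x0=(2.2491, 1.3351) x1=(-1.7944, -0.4582) x2=(1.3892, 2.1330) x3=(-1.8514, -1.1842)
step 16: x0=(2.2733, 1.3130) x1=(-1.8235, -0.4888) x2=(1.4337, 2.1522) x3=(-1.8873, -1.1213)
step 17: x0=(2.2971, 1.2914) x1=(-1.8427, -0.4226) x2=(1.4793, 2.1703) x3=(-1.9517, -1.3415)
step 18: x0=(2.3204, 1.2702) x1=(-1.8623, -0.3592) x2=(1.5259, 2.1874) x3=(-2.0152, -1.5533)
step 19: x0=(2.3433, 1.2495) x1=(-1.8820, -0.2963) x2=(1.5733, 2.2034) x3=(-2.0785, -1.7634)
step 20: x0=(2.3659, 1.2292) x1=(-1.9016, -0.2337) x2=(1.6215, 2.2185) x3=(-2.1417, -1.9731)
step 21: x0=(2.3881, 1.2094) x1=(-1.9213, -0.1710) x2=(1.6705, 2.2326) x3=(-2.2048, -2.1826)
step 22: x0=(2.4101, 1.1899) x1=(-1.9410, -0.1084) x2=(1.7201, 2.2457) x3=(-2.2680, -2.3921)
step 23: x0=(2.4318, 1.1709) x1=(-1.9607, -0.0458) x2=(1.7703, 2.2581) x3=(-2.3312, -2.6016)
step 24: x0=(2.4533, 1.1522) x1=(-1.9804, 0.0168) x2=(1.8209, 2.2695) x3=(-2.3943, -2.8111)
step 25: x0=(2.4746, 1.1338) x1=(-2.0001, 0.0794) x2=(1.8720, 2.2802) x3=(-2.4575, -3.0205)
step 26: x0=(2.4957, 1.1158) x1=(-2.0198, 0.1420) x2=(1.9236, 2.2901) x3=(-2.5207, -3.2300)
step 27: x0=(2.5166, 1.0982) x1=(-2.0395, 0.2046) x2=(1.9755, 2.2993) x3=(-2.5838, -3.4394)
step 28: x0=(2.5374, 1.0808) x1=(-2.0592, 0.2672) x2=(2.0277, 2.3077) x3=(-2.6470, -3.6489)
step 29: x0=(2.5581, 1.0638) x1=(-2.0788, 0.3298) x2=(2.0802, 2.3155) x3=(-2.7102, -3.8584)
step 30: x0=(2.5787, 1.0470) x1=(-2.0985, 0.3924) x2=(2.1329, 2.3226) x3=(-2.7733, -4.0678)
step 31: x0=(2.5992, 1.0305) x1=(-2.1182, 0.4550) x2=(2.1859, 2.3292) x3=(-2.8365, -4.2773)
step 32: x0=(2.6196, 1.0143) x1=(-2.1379, 0.5176) x2=(2.2390, 2.3351) x3=(-2.8997, -4.4867)
step 33: x0=(2.6399, 0.9983) x1=(-2.1576, 0.5803) x2=(2.2923, 2.3405) x3=(-2.9628, -4.6962)
step 34: x0=(2.6601, 0.9826) x1=(-2.1773, 0.6429) x2=(2.3457, 2.3453) x3=(-3.0260, -4.9056)
step 35: x0=(2.6803, 0.9671) x1=(-2.1970, 0.7055) x2=(2.3993, 2.3496) x3=(-3.0892, -5.1151)
step 36: x0=(2.7005, 0.9518) x1=(-2.2167, 0.7681) x2=(2.4530, 2.3535) x3=(-3.1523, -5.3245)
step 37: x0=(2.7206, 0.9367) x1=(-2.2364, 0.8307) x2=(2.5067, 2.3569) x3=(-3.2155, -5.5340)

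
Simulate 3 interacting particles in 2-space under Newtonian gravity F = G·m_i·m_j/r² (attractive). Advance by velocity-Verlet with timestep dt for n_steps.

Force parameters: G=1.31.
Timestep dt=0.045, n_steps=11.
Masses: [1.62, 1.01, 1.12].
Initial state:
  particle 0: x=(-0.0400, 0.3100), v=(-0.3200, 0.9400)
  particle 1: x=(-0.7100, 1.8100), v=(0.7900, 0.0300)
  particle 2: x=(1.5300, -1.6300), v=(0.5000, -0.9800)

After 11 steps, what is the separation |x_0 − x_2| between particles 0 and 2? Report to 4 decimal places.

3.5185

step 0: x0=(-0.0400, 0.3100) x1=(-0.7100, 1.8100) x2=(1.5300, -1.6300)
step 1: x0=(-0.0545, 0.3526) x1=(-0.6741, 1.8105) x2=(1.5522, -1.6738)
step 2: x0=(-0.0690, 0.3958) x1=(-0.6374, 1.8094) x2=(1.5740, -1.7169)
step 3: x0=(-0.0838, 0.4397) x1=(-0.5999, 1.8063) x2=(1.5953, -1.7594)
step 4: x0=(-0.0988, 0.4845) x1=(-0.5617, 1.8013) x2=(1.6162, -1.8014)
step 5: x0=(-0.1140, 0.5303) x1=(-0.5226, 1.7940) x2=(1.6367, -1.8428)
step 6: x0=(-0.1295, 0.5773) x1=(-0.4826, 1.7842) x2=(1.6568, -1.8836)
step 7: x0=(-0.1453, 0.6257) x1=(-0.4419, 1.7717) x2=(1.6766, -1.9240)
step 8: x0=(-0.1613, 0.6756) x1=(-0.4003, 1.7561) x2=(1.6960, -1.9639)
step 9: x0=(-0.1777, 0.7275) x1=(-0.3578, 1.7369) x2=(1.7152, -2.0033)
step 10: x0=(-0.1944, 0.7817) x1=(-0.3146, 1.7136) x2=(1.7340, -2.0423)
step 11: x0=(-0.2113, 0.8386) x1=(-0.2706, 1.6853) x2=(1.7526, -2.0808)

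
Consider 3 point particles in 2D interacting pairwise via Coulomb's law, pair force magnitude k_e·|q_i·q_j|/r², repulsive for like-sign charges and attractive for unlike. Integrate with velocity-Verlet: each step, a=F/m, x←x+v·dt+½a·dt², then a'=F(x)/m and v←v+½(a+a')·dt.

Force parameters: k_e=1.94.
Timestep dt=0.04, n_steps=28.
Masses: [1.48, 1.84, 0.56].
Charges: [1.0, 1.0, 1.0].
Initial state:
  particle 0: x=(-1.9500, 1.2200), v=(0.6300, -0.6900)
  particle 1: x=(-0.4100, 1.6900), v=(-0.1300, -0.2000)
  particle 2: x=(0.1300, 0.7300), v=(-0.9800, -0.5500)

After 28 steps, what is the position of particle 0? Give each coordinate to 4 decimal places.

(-1.7507, 0.3738)

step 0: x0=(-1.9500, 1.2200) x1=(-0.4100, 1.6900) x2=(0.1300, 0.7300)
step 1: x0=(-1.9254, 1.1923) x1=(-0.4152, 1.6827) x2=(0.0925, 0.7059)
step 2: x0=(-1.9021, 1.1645) x1=(-0.4205, 1.6768) x2=(0.0584, 0.6774)
step 3: x0=(-1.8801, 1.1366) x1=(-0.4256, 1.6724) x2=(0.0275, 0.6445)
step 4: x0=(-1.8594, 1.1084) x1=(-0.4307, 1.6695) x2=(-0.0002, 0.6072)
step 5: x0=(-1.8401, 1.0801) x1=(-0.4356, 1.6680) x2=(-0.0249, 0.5657)
step 6: x0=(-1.8222, 1.0516) x1=(-0.4402, 1.6680) x2=(-0.0466, 0.5199)
step 7: x0=(-1.8057, 1.0229) x1=(-0.4445, 1.6693) x2=(-0.0657, 0.4702)
step 8: x0=(-1.7907, 0.9940) x1=(-0.4485, 1.6720) x2=(-0.0820, 0.4166)
step 9: x0=(-1.7771, 0.9649) x1=(-0.4521, 1.6759) x2=(-0.0959, 0.3593)
step 10: x0=(-1.7649, 0.9356) x1=(-0.4553, 1.6811) x2=(-0.1073, 0.2986)
step 11: x0=(-1.7541, 0.9060) x1=(-0.4580, 1.6875) x2=(-0.1165, 0.2346)
step 12: x0=(-1.7448, 0.8763) x1=(-0.4603, 1.6949) x2=(-0.1234, 0.1675)
step 13: x0=(-1.7368, 0.8463) x1=(-0.4621, 1.7035) x2=(-0.1282, 0.0974)
step 14: x0=(-1.7302, 0.8161) x1=(-0.4634, 1.7130) x2=(-0.1310, 0.0247)
step 15: x0=(-1.7249, 0.7857) x1=(-0.4643, 1.7235) x2=(-0.1319, -0.0507)
step 16: x0=(-1.7208, 0.7551) x1=(-0.4647, 1.7349) x2=(-0.1310, -0.1286)
step 17: x0=(-1.7179, 0.7243) x1=(-0.4647, 1.7472) x2=(-0.1283, -0.2088)
step 18: x0=(-1.7162, 0.6933) x1=(-0.4643, 1.7604) x2=(-0.1239, -0.2912)
step 19: x0=(-1.7156, 0.6621) x1=(-0.4634, 1.7743) x2=(-0.1181, -0.3757)
step 20: x0=(-1.7160, 0.6307) x1=(-0.4622, 1.7889) x2=(-0.1107, -0.4622)
step 21: x0=(-1.7175, 0.5991) x1=(-0.4605, 1.8043) x2=(-0.1020, -0.5505)
step 22: x0=(-1.7198, 0.5674) x1=(-0.4585, 1.8204) x2=(-0.0919, -0.6407)
step 23: x0=(-1.7230, 0.5355) x1=(-0.4562, 1.8371) x2=(-0.0807, -0.7325)
step 24: x0=(-1.7271, 0.5035) x1=(-0.4536, 1.8544) x2=(-0.0683, -0.8260)
step 25: x0=(-1.7319, 0.4713) x1=(-0.4506, 1.8723) x2=(-0.0549, -0.9209)
step 26: x0=(-1.7375, 0.4389) x1=(-0.4474, 1.8908) x2=(-0.0404, -1.0173)
step 27: x0=(-1.7438, 0.4064) x1=(-0.4439, 1.9097) x2=(-0.0251, -1.1151)
step 28: x0=(-1.7507, 0.3738) x1=(-0.4402, 1.9292) x2=(-0.0088, -1.2141)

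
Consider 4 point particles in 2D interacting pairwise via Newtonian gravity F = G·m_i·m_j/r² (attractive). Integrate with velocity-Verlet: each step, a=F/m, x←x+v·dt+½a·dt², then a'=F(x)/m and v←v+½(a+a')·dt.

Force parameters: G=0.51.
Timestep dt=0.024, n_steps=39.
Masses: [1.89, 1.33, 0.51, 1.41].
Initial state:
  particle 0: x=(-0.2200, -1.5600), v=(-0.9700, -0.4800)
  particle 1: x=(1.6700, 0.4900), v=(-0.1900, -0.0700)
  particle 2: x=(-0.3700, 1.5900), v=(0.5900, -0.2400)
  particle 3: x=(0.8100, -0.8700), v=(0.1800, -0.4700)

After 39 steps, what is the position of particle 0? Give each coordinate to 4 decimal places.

step 0: x0=(-0.2200, -1.5600) x1=(1.6700, 0.4900) x2=(-0.3700, 1.5900) x3=(0.8100, -0.8700)
step 1: x0=(-0.2432, -1.5714) x1=(1.6654, 0.4882) x2=(-0.3558, 1.5842) x3=(0.8142, -0.8813)
step 2: x0=(-0.2661, -1.5826) x1=(1.6606, 0.4863) x2=(-0.3415, 1.5782) x3=(0.8182, -0.8927)
step 3: x0=(-0.2887, -1.5937) x1=(1.6556, 0.4842) x2=(-0.3271, 1.5721) x3=(0.8220, -0.9040)
step 4: x0=(-0.3111, -1.6045) x1=(1.6505, 0.4819) x2=(-0.3126, 1.5658) x3=(0.8255, -0.9155)
step 5: x0=(-0.3333, -1.6152) x1=(1.6453, 0.4794) x2=(-0.2981, 1.5594) x3=(0.8289, -0.9269)
step 6: x0=(-0.3553, -1.6258) x1=(1.6398, 0.4768) x2=(-0.2834, 1.5529) x3=(0.8321, -0.9383)
step 7: x0=(-0.3770, -1.6361) x1=(1.6343, 0.4740) x2=(-0.2687, 1.5462) x3=(0.8350, -0.9498)
step 8: x0=(-0.3985, -1.6463) x1=(1.6286, 0.4711) x2=(-0.2538, 1.5394) x3=(0.8378, -0.9612)
step 9: x0=(-0.4198, -1.6564) x1=(1.6227, 0.4679) x2=(-0.2389, 1.5324) x3=(0.8404, -0.9726)
step 10: x0=(-0.4409, -1.6663) x1=(1.6167, 0.4646) x2=(-0.2238, 1.5253) x3=(0.8429, -0.9840)
step 11: x0=(-0.4618, -1.6761) x1=(1.6106, 0.4612) x2=(-0.2087, 1.5180) x3=(0.8451, -0.9954)
step 12: x0=(-0.4825, -1.6858) x1=(1.6043, 0.4576) x2=(-0.1935, 1.5106) x3=(0.8472, -1.0068)
step 13: x0=(-0.5030, -1.6953) x1=(1.5979, 0.4538) x2=(-0.1782, 1.5030) x3=(0.8491, -1.0181)
step 14: x0=(-0.5233, -1.7047) x1=(1.5913, 0.4498) x2=(-0.1628, 1.4952) x3=(0.8509, -1.0294)
step 15: x0=(-0.5434, -1.7140) x1=(1.5846, 0.4457) x2=(-0.1473, 1.4874) x3=(0.8525, -1.0406)
step 16: x0=(-0.5633, -1.7231) x1=(1.5777, 0.4415) x2=(-0.1317, 1.4793) x3=(0.8540, -1.0518)
step 17: x0=(-0.5830, -1.7321) x1=(1.5707, 0.4371) x2=(-0.1160, 1.4711) x3=(0.8553, -1.0630)
step 18: x0=(-0.6026, -1.7411) x1=(1.5636, 0.4325) x2=(-0.1002, 1.4628) x3=(0.8565, -1.0740)
step 19: x0=(-0.6220, -1.7499) x1=(1.5563, 0.4277) x2=(-0.0843, 1.4543) x3=(0.8575, -1.0851)
step 20: x0=(-0.6412, -1.7586) x1=(1.5489, 0.4228) x2=(-0.0683, 1.4456) x3=(0.8584, -1.0961)
step 21: x0=(-0.6602, -1.7672) x1=(1.5413, 0.4178) x2=(-0.0522, 1.4368) x3=(0.8591, -1.1070)
step 22: x0=(-0.6791, -1.7757) x1=(1.5337, 0.4126) x2=(-0.0360, 1.4278) x3=(0.8597, -1.1178)
step 23: x0=(-0.6977, -1.7841) x1=(1.5258, 0.4073) x2=(-0.0198, 1.4186) x3=(0.8602, -1.1286)
step 24: x0=(-0.7163, -1.7924) x1=(1.5179, 0.4017) x2=(-0.0034, 1.4093) x3=(0.8605, -1.1393)
step 25: x0=(-0.7346, -1.8006) x1=(1.5098, 0.3961) x2=(0.0131, 1.3998) x3=(0.8608, -1.1499)
step 26: x0=(-0.7528, -1.8087) x1=(1.5016, 0.3903) x2=(0.0298, 1.3901) x3=(0.8609, -1.1605)
step 27: x0=(-0.7709, -1.8167) x1=(1.4932, 0.3843) x2=(0.0465, 1.3803) x3=(0.8608, -1.1709)
step 28: x0=(-0.7888, -1.8246) x1=(1.4847, 0.3782) x2=(0.0633, 1.3703) x3=(0.8607, -1.1813)
step 29: x0=(-0.8065, -1.8325) x1=(1.4760, 0.3720) x2=(0.0802, 1.3601) x3=(0.8604, -1.1916)
step 30: x0=(-0.8241, -1.8402) x1=(1.4673, 0.3656) x2=(0.0973, 1.3497) x3=(0.8600, -1.2018)
step 31: x0=(-0.8415, -1.8479) x1=(1.4584, 0.3591) x2=(0.1144, 1.3391) x3=(0.8595, -1.2120)
step 32: x0=(-0.8588, -1.8554) x1=(1.4493, 0.3524) x2=(0.1317, 1.3284) x3=(0.8589, -1.2220)
step 33: x0=(-0.8759, -1.8629) x1=(1.4402, 0.3456) x2=(0.1491, 1.3175) x3=(0.8581, -1.2320)
step 34: x0=(-0.8929, -1.8704) x1=(1.4308, 0.3386) x2=(0.1666, 1.3063) x3=(0.8573, -1.2418)
step 35: x0=(-0.9098, -1.8777) x1=(1.4214, 0.3315) x2=(0.1843, 1.2950) x3=(0.8563, -1.2516)
step 36: x0=(-0.9265, -1.8850) x1=(1.4118, 0.3243) x2=(0.2020, 1.2835) x3=(0.8553, -1.2612)
step 37: x0=(-0.9430, -1.8922) x1=(1.4021, 0.3169) x2=(0.2199, 1.2717) x3=(0.8541, -1.2708)
step 38: x0=(-0.9594, -1.8993) x1=(1.3922, 0.3094) x2=(0.2379, 1.2598) x3=(0.8528, -1.2802)
step 39: x0=(-0.9757, -1.9063) x1=(1.3822, 0.3018) x2=(0.2561, 1.2476) x3=(0.8514, -1.2896)

(-0.9757, -1.9063)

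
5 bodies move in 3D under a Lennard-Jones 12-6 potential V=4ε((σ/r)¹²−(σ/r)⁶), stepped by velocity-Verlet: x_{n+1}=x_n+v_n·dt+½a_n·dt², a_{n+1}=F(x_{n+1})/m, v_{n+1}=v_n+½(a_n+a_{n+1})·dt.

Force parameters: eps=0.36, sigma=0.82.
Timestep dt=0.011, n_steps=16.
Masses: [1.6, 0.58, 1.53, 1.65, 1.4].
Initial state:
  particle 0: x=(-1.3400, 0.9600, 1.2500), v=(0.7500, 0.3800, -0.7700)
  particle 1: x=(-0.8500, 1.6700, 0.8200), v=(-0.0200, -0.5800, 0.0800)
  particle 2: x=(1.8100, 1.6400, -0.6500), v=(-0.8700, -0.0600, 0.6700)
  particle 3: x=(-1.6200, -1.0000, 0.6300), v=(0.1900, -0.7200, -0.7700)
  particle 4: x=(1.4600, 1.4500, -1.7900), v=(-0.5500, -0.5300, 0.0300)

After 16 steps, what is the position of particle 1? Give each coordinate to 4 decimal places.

step 0: x0=(-1.3400, 0.9600, 1.2500) x1=(-0.8500, 1.6700, 0.8200) x2=(1.8100, 1.6400, -0.6500) x3=(-1.6200, -1.0000, 0.6300) x4=(1.4600, 1.4500, -1.7900)
step 1: x0=(-1.3317, 0.9642, 1.2415) x1=(-0.8503, 1.6636, 0.8209) x2=(1.8004, 1.6393, -0.6427) x3=(-1.6179, -1.0079, 0.6215) x4=(1.4540, 1.4442, -1.7896)
step 2: x0=(-1.3234, 0.9684, 1.2330) x1=(-0.8506, 1.6570, 0.8219) x2=(1.7908, 1.6387, -0.6353) x3=(-1.6158, -1.0158, 0.6131) x4=(1.4479, 1.4384, -1.7892)
step 3: x0=(-1.3151, 0.9727, 1.2245) x1=(-0.8510, 1.6504, 0.8229) x2=(1.7812, 1.6380, -0.6281) x3=(-1.6137, -1.0238, 0.6046) x4=(1.4419, 1.4325, -1.7888)
step 4: x0=(-1.3069, 0.9769, 1.2160) x1=(-0.8513, 1.6439, 0.8239) x2=(1.7716, 1.6373, -0.6208) x3=(-1.6116, -1.0317, 0.5961) x4=(1.4359, 1.4267, -1.7883)
step 5: x0=(-1.2986, 0.9811, 1.2075) x1=(-0.8515, 1.6375, 0.8248) x2=(1.7620, 1.6366, -0.6137) x3=(-1.6095, -1.0396, 0.5877) x4=(1.4299, 1.4209, -1.7878)
step 6: x0=(-1.2904, 0.9852, 1.1991) x1=(-0.8516, 1.6313, 0.8255) x2=(1.7524, 1.6359, -0.6065) x3=(-1.6075, -1.0475, 0.5792) x4=(1.4239, 1.4152, -1.7872)
step 7: x0=(-1.2823, 0.9891, 1.1908) x1=(-0.8513, 1.6257, 0.8260) x2=(1.7427, 1.6352, -0.5994) x3=(-1.6054, -1.0554, 0.5707) x4=(1.4180, 1.4094, -1.7866)
step 8: x0=(-1.2745, 0.9927, 1.1826) x1=(-0.8505, 1.6209, 0.8260) x2=(1.7331, 1.6345, -0.5923) x3=(-1.6033, -1.0633, 0.5623) x4=(1.4120, 1.4036, -1.7860)
step 9: x0=(-1.2669, 0.9959, 1.1747) x1=(-0.8489, 1.6171, 0.8253) x2=(1.7234, 1.6338, -0.5852) x3=(-1.6012, -1.0712, 0.5538) x4=(1.4061, 1.3978, -1.7853)
step 10: x0=(-1.2596, 0.9987, 1.1670) x1=(-0.8464, 1.6147, 0.8239) x2=(1.7137, 1.6331, -0.5782) x3=(-1.5991, -1.0791, 0.5453) x4=(1.4001, 1.3921, -1.7846)
step 11: x0=(-1.2528, 1.0007, 1.1598) x1=(-0.8427, 1.6141, 0.8215) x2=(1.7041, 1.6323, -0.5712) x3=(-1.5970, -1.0871, 0.5368) x4=(1.3942, 1.3863, -1.7839)
step 12: x0=(-1.2464, 1.0021, 1.1529) x1=(-0.8377, 1.6155, 0.8180) x2=(1.6944, 1.6316, -0.5643) x3=(-1.5949, -1.0950, 0.5284) x4=(1.3883, 1.3806, -1.7831)
step 13: x0=(-1.2406, 1.0026, 1.1464) x1=(-0.8313, 1.6191, 0.8134) x2=(1.6847, 1.6308, -0.5573) x3=(-1.5928, -1.1029, 0.5199) x4=(1.3823, 1.3748, -1.7823)
step 14: x0=(-1.2352, 1.0025, 1.1403) x1=(-0.8235, 1.6246, 0.8076) x2=(1.6750, 1.6301, -0.5504) x3=(-1.5907, -1.1108, 0.5114) x4=(1.3764, 1.3691, -1.7814)
step 15: x0=(-1.2303, 1.0017, 1.1346) x1=(-0.8145, 1.6320, 0.8009) x2=(1.6653, 1.6293, -0.5436) x3=(-1.5886, -1.1187, 0.5030) x4=(1.3705, 1.3634, -1.7805)
step 16: x0=(-1.2258, 1.0003, 1.1292) x1=(-0.8046, 1.6408, 0.7934) x2=(1.6555, 1.6286, -0.5367) x3=(-1.5865, -1.1266, 0.4945) x4=(1.3646, 1.3577, -1.7796)

(-0.8046, 1.6408, 0.7934)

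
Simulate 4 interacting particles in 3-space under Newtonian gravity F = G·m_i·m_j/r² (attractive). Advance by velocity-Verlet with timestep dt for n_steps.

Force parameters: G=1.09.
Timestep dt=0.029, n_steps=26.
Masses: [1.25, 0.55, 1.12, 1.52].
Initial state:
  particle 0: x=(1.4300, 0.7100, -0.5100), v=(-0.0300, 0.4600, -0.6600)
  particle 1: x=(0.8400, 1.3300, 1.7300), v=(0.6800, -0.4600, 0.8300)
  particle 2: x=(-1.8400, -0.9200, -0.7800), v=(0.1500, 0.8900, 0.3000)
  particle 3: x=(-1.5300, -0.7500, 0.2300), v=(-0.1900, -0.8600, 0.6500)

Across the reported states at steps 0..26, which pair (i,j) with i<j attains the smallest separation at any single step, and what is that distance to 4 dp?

pair (2,3), distance 1.0682

step 0: x0=(1.4300, 0.7100, -0.5100) x1=(0.8400, 1.3300, 1.7300) x2=(-1.8400, -0.9200, -0.7800) x3=(-1.5300, -0.7500, 0.2300)
step 1: x0=(1.4290, 0.7233, -0.5291) x1=(0.8597, 1.3166, 1.7539) x2=(-1.8354, -0.8941, -0.7707) x3=(-1.5356, -0.7750, 0.2484)
step 2: x0=(1.4279, 0.7366, -0.5481) x1=(0.8793, 1.3030, 1.7776) x2=(-1.8304, -0.8679, -0.7602) x3=(-1.5413, -0.8000, 0.2660)
step 3: x0=(1.4265, 0.7497, -0.5670) x1=(0.8989, 1.2893, 1.8010) x2=(-1.8250, -0.8417, -0.7486) x3=(-1.5472, -0.8250, 0.2827)
step 4: x0=(1.4250, 0.7628, -0.5857) x1=(0.9183, 1.2755, 1.8242) x2=(-1.8191, -0.8154, -0.7357) x3=(-1.5531, -0.8499, 0.2985)
step 5: x0=(1.4233, 0.7759, -0.6044) x1=(0.9378, 1.2616, 1.8471) x2=(-1.8129, -0.7890, -0.7217) x3=(-1.5592, -0.8748, 0.3134)
step 6: x0=(1.4214, 0.7888, -0.6230) x1=(0.9571, 1.2475, 1.8697) x2=(-1.8063, -0.7628, -0.7064) x3=(-1.5654, -0.8995, 0.3275)
step 7: x0=(1.4193, 0.8017, -0.6415) x1=(0.9764, 1.2333, 1.8921) x2=(-1.7993, -0.7366, -0.6899) x3=(-1.5717, -0.9240, 0.3407)
step 8: x0=(1.4170, 0.8145, -0.6598) x1=(0.9955, 1.2190, 1.9143) x2=(-1.7919, -0.7105, -0.6723) x3=(-1.5781, -0.9484, 0.3530)
step 9: x0=(1.4146, 0.8273, -0.6781) x1=(1.0146, 1.2045, 1.9362) x2=(-1.7842, -0.6847, -0.6535) x3=(-1.5846, -0.9724, 0.3645)
step 10: x0=(1.4120, 0.8399, -0.6963) x1=(1.0336, 1.1900, 1.9579) x2=(-1.7762, -0.6592, -0.6335) x3=(-1.5912, -0.9962, 0.3751)
step 11: x0=(1.4092, 0.8525, -0.7144) x1=(1.0526, 1.1754, 1.9794) x2=(-1.7678, -0.6340, -0.6124) x3=(-1.5978, -1.0196, 0.3849)
step 12: x0=(1.4063, 0.8650, -0.7324) x1=(1.0714, 1.1607, 2.0007) x2=(-1.7592, -0.6091, -0.5902) x3=(-1.6044, -1.0426, 0.3938)
step 13: x0=(1.4032, 0.8775, -0.7502) x1=(1.0902, 1.1458, 2.0217) x2=(-1.7503, -0.5847, -0.5669) x3=(-1.6111, -1.0652, 0.4020)
step 14: x0=(1.3999, 0.8898, -0.7680) x1=(1.1089, 1.1309, 2.0425) x2=(-1.7412, -0.5608, -0.5426) x3=(-1.6178, -1.0874, 0.4094)
step 15: x0=(1.3965, 0.9021, -0.7857) x1=(1.1274, 1.1159, 2.0631) x2=(-1.7318, -0.5373, -0.5172) x3=(-1.6245, -1.1092, 0.4160)
step 16: x0=(1.3929, 0.9143, -0.8033) x1=(1.1459, 1.1008, 2.0834) x2=(-1.7222, -0.5144, -0.4909) x3=(-1.6312, -1.1304, 0.4219)
step 17: x0=(1.3892, 0.9264, -0.8208) x1=(1.1643, 1.0857, 2.1036) x2=(-1.7124, -0.4921, -0.4636) x3=(-1.6379, -1.1511, 0.4271)
step 18: x0=(1.3853, 0.9384, -0.8382) x1=(1.1826, 1.0704, 2.1236) x2=(-1.7024, -0.4704, -0.4353) x3=(-1.6446, -1.1712, 0.4317)
step 19: x0=(1.3813, 0.9503, -0.8555) x1=(1.2008, 1.0551, 2.1433) x2=(-1.6922, -0.4493, -0.4062) x3=(-1.6512, -1.1908, 0.4355)
step 20: x0=(1.3771, 0.9622, -0.8727) x1=(1.2189, 1.0397, 2.1629) x2=(-1.6819, -0.4290, -0.3763) x3=(-1.6578, -1.2097, 0.4388)
step 21: x0=(1.3727, 0.9739, -0.8898) x1=(1.2370, 1.0242, 2.1822) x2=(-1.6715, -0.4093, -0.3456) x3=(-1.6643, -1.2281, 0.4414)
step 22: x0=(1.3682, 0.9856, -0.9068) x1=(1.2549, 1.0087, 2.2014) x2=(-1.6609, -0.3904, -0.3141) x3=(-1.6707, -1.2458, 0.4435)
step 23: x0=(1.3636, 0.9972, -0.9237) x1=(1.2727, 0.9931, 2.2203) x2=(-1.6502, -0.3722, -0.2819) x3=(-1.6771, -1.2629, 0.4451)
step 24: x0=(1.3588, 1.0087, -0.9405) x1=(1.2904, 0.9774, 2.2391) x2=(-1.6395, -0.3548, -0.2491) x3=(-1.6834, -1.2793, 0.4461)
step 25: x0=(1.3538, 1.0202, -0.9572) x1=(1.3080, 0.9616, 2.2577) x2=(-1.6287, -0.3381, -0.2156) x3=(-1.6895, -1.2950, 0.4467)
step 26: x0=(1.3487, 1.0315, -0.9738) x1=(1.3255, 0.9458, 2.2761) x2=(-1.6178, -0.3223, -0.1816) x3=(-1.6956, -1.3101, 0.4469)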